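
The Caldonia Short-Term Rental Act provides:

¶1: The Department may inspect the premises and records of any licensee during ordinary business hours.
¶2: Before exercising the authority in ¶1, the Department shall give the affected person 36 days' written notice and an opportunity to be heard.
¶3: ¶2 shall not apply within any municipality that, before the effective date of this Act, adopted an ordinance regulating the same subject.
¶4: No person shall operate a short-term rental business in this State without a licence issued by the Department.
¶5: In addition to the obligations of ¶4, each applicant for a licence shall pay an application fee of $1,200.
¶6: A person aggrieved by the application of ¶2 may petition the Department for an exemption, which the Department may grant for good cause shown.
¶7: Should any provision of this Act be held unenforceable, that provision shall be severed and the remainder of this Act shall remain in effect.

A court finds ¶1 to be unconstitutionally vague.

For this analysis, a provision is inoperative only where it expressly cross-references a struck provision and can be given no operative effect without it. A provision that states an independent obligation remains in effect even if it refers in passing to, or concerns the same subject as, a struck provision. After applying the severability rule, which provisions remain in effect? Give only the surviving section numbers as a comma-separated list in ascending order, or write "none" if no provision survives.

4, 5, 7

¶1 is struck. The only function of ¶2 is the notice-and-hearing requirement for ¶1, so it cannot stand once ¶1 is removed. The only function of ¶3 is the local-preemption carve-out from ¶2, so it cannot stand once ¶2 is removed. The only function of ¶6 is the exemption procedure for ¶2, so it cannot stand once ¶2 is removed. ¶7 is a severability clause and preserves every provision that can still be given independent effect. That leaves ¶4, ¶5, and ¶7 in effect.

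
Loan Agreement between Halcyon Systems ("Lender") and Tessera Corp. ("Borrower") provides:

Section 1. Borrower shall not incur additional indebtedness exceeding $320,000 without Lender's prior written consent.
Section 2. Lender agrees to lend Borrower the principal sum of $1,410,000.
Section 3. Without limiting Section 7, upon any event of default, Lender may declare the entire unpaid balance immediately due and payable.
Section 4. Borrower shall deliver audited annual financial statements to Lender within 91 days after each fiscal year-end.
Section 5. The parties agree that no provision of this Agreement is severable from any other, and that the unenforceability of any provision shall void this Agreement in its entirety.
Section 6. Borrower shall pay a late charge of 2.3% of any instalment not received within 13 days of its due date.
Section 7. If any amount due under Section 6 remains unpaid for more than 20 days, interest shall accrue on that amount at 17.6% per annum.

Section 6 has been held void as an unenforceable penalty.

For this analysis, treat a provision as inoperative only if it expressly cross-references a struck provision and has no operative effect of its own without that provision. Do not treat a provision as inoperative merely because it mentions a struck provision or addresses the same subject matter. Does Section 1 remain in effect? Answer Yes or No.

Section 6 is struck. Section 7 has no operative effect of its own apart from Section 6 and is therefore inoperative. Section 5 provides that the Agreement is not severable, so the invalidity of any one provision voids the entire Agreement. No provision of the Agreement survives. Section 1 is among the inoperative provisions, so the answer is no.

No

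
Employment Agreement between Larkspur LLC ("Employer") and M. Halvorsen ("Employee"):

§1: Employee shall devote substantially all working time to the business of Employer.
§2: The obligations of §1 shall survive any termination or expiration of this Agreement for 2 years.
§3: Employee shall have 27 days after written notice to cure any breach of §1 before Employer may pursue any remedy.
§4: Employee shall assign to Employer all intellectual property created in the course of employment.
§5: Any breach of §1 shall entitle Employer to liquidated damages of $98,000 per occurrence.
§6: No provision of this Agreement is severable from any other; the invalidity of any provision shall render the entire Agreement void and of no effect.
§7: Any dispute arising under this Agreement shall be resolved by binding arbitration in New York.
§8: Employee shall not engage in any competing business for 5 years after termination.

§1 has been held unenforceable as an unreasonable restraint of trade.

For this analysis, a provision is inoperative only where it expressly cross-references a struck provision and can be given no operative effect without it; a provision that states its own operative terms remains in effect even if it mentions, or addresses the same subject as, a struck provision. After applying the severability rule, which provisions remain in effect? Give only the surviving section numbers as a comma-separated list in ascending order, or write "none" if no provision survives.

§1 is struck. §2 has no operative effect of its own apart from §1 and is therefore inoperative. §3 has no operative effect of its own apart from §1 and is therefore inoperative. §5 does nothing except set the liquidated-damages amount by reference to §1; with §1 gone it has no independent effect and is inoperative. §6 provides that the Agreement is not severable, so the invalidity of any one provision voids the entire Agreement. No provision of the Agreement survives.

none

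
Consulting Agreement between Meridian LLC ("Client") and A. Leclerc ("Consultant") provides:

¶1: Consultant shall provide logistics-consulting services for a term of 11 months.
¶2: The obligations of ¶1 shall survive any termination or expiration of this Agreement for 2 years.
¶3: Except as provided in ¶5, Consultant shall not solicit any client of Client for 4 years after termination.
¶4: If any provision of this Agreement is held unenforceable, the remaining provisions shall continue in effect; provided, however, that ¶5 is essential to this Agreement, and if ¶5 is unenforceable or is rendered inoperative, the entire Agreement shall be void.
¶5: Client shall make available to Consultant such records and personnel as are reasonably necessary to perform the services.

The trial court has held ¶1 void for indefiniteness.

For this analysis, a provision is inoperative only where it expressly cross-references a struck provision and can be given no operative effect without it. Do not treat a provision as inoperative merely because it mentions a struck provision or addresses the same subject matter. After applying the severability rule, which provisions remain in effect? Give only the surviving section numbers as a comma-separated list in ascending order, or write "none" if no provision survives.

3, 4, 5

¶1 is struck. ¶2 has no operative effect of its own apart from ¶1 and is therefore inoperative. ¶4 makes ¶5 an essential term, but ¶5 is unaffected, so the severability proviso in ¶4 preserves the remaining provisions. That leaves ¶3, ¶4, and ¶5 in effect.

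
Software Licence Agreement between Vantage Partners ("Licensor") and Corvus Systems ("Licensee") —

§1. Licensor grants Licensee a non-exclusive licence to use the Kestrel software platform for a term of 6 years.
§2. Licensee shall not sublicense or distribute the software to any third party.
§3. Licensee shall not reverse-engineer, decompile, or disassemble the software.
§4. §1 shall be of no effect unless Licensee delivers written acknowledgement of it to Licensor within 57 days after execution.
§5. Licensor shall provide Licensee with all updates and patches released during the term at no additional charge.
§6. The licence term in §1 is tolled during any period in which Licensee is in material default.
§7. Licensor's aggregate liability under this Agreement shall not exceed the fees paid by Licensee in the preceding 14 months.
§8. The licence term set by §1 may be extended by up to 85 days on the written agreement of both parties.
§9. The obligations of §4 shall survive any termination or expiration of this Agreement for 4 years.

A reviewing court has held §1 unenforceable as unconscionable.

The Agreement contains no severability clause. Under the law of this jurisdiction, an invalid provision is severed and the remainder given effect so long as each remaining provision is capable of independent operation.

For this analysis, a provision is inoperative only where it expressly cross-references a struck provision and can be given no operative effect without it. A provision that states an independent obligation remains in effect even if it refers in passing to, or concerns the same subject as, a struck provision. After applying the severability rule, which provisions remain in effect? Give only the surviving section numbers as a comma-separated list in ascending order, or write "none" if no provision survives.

2, 3, 5, 7

§1 is struck. §4 operates only by reference to §1, so it falls with §1. §6 has no operative effect of its own apart from §1 and is therefore inoperative. §8 has no operative effect of its own apart from §1 and is therefore inoperative. §9 merely fixes the survival period for §4; with §4 gone it has nothing to operate on and falls away. Under the stated default rule, only provisions that cannot operate independently fall away; the rest are enforced. §2, §3, §5, and §7 remain in effect.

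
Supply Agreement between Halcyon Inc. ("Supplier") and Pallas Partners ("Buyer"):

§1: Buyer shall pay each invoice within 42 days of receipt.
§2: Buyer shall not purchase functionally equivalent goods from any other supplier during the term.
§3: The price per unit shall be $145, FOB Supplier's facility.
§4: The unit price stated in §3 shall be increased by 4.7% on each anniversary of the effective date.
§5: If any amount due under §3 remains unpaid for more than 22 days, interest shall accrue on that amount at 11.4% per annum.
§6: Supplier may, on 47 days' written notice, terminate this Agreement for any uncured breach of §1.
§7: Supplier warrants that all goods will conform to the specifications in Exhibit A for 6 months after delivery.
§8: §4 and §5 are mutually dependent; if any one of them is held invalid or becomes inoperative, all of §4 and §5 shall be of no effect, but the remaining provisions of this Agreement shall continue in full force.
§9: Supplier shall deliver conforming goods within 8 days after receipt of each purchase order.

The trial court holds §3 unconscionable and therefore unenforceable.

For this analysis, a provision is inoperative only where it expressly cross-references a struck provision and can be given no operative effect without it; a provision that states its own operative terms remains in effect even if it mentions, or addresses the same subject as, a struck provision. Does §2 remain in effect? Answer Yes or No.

Yes

§3 is struck. The whole of §4 is the escalation of the unit price, defined by reference to §3, so §4 cannot stand once §3 is removed. §5 operates only by reference to §3, so it falls with §3. §8 declares §4 and §5 mutually dependent; since one of them has fallen, all of them are of no effect. The remainder continues in force under §8. §1, §2, §6, §7, §8, and §9 remain in effect. §2 is among the surviving provisions, so the answer is yes.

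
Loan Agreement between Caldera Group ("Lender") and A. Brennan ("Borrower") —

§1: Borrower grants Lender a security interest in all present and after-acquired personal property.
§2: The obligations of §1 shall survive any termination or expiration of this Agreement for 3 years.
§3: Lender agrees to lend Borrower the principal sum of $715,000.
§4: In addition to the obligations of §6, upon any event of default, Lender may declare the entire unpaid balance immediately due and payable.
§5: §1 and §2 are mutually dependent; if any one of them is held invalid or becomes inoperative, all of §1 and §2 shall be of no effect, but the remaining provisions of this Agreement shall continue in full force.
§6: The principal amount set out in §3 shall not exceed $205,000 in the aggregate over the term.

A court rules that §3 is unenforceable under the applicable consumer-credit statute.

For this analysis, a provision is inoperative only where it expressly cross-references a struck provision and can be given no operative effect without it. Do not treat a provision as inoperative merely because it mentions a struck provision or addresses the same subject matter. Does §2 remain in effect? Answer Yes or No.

Yes

§3 is struck. §6 does nothing except set the aggregate cap on the principal amount by reference to §3; with §3 gone it has no independent effect and is inoperative. Although §4 refers to §6, its operative terms do not depend on §6, so it remains in effect. §5 ties §1 and §2 together, but none of those is affected here; the remaining provisions continue in force under §5. §1, §2, §4, and §5 remain in effect. §2 is among the surviving provisions, so the answer is yes.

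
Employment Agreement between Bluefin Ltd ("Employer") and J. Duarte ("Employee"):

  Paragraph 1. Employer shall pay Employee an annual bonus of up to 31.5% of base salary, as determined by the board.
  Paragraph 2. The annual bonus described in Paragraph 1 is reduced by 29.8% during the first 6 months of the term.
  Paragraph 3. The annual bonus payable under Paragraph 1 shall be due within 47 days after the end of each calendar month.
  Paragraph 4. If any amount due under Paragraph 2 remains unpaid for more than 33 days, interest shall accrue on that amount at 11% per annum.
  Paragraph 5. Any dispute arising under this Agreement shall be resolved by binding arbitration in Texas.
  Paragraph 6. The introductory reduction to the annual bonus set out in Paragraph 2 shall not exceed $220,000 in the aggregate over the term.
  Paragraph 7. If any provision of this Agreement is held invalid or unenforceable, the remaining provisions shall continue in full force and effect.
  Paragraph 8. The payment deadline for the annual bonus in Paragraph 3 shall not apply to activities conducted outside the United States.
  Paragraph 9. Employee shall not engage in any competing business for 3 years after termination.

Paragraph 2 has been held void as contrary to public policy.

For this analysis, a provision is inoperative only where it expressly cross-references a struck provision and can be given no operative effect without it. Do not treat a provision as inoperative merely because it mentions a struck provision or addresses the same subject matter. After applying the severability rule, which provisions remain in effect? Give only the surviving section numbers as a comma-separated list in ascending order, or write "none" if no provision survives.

Paragraph 2 is struck. Paragraph 4 has no operative effect of its own apart from Paragraph 2 and is therefore inoperative. Paragraph 6 operates only by reference to Paragraph 2, so it falls with Paragraph 2. Under the severability clause in Paragraph 7, the remaining provisions continue in force. That leaves Paragraph 1, Paragraph 3, Paragraph 5, Paragraph 7, Paragraph 8, and Paragraph 9 in effect.

1, 3, 5, 7, 8, 9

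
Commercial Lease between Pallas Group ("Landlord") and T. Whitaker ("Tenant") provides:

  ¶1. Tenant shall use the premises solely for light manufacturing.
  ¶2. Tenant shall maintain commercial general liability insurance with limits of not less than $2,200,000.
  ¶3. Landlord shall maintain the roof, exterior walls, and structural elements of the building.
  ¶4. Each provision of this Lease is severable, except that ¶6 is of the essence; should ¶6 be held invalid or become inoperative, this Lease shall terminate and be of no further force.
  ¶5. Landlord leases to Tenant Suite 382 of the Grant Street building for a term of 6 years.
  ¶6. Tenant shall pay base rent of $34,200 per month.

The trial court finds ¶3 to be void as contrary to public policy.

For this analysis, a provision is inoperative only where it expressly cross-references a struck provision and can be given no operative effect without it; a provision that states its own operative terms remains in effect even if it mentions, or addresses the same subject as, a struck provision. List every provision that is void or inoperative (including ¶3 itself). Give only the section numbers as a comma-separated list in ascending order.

3

¶3 is struck. Nothing else in the Lease is defined by reference to ¶3. ¶4 makes ¶6 an essential term, but ¶6 is unaffected, so the severability proviso in ¶4 preserves the remaining provisions. That leaves ¶1, ¶2, ¶4, ¶5, and ¶6 in effect.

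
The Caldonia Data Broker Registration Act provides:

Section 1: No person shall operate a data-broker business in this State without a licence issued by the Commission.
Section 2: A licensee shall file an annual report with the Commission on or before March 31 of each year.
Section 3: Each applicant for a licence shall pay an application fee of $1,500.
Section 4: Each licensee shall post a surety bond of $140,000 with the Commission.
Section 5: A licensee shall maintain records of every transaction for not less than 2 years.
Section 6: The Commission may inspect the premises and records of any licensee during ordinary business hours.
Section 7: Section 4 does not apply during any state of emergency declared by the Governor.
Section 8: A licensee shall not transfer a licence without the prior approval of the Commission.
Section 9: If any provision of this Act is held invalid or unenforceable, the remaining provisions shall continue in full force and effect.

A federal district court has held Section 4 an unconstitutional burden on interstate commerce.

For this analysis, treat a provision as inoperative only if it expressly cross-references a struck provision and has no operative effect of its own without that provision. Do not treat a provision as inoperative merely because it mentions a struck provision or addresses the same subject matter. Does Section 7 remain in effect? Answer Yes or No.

No

Section 4 is struck. The only function of Section 7 is the emergency suspension of Section 4, so it cannot stand once Section 4 is removed. Section 9 is a severability clause and preserves every provision that can still be given independent effect. Section 1, Section 2, Section 3, Section 5, Section 6, Section 8, and Section 9 remain in effect. Section 7 is among the inoperative provisions, so the answer is no.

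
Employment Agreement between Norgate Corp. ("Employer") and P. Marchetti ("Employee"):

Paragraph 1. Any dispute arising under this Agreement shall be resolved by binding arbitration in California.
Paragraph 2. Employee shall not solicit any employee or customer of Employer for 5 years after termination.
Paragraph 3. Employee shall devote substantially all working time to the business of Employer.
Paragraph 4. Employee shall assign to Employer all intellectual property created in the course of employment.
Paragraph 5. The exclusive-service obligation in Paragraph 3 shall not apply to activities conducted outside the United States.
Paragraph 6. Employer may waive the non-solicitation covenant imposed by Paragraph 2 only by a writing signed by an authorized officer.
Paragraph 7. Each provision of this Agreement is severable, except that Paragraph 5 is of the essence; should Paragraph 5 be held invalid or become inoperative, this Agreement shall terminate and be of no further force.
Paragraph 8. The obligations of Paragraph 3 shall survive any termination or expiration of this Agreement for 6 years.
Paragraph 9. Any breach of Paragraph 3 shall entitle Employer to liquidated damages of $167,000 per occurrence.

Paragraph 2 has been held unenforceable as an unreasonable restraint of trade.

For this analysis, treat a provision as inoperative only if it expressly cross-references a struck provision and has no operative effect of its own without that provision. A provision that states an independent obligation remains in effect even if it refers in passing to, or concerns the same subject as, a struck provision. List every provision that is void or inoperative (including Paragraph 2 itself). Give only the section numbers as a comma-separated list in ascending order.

2, 6

Paragraph 2 is struck. The only function of Paragraph 6 is the waiver condition for Paragraph 2, so it cannot stand once Paragraph 2 is removed. Paragraph 7 makes Paragraph 5 an essential term, but Paragraph 5 is unaffected, so the severability proviso in Paragraph 7 preserves the remaining provisions. That leaves Paragraph 1, Paragraph 3, Paragraph 4, Paragraph 5, Paragraph 7, Paragraph 8, and Paragraph 9 in effect.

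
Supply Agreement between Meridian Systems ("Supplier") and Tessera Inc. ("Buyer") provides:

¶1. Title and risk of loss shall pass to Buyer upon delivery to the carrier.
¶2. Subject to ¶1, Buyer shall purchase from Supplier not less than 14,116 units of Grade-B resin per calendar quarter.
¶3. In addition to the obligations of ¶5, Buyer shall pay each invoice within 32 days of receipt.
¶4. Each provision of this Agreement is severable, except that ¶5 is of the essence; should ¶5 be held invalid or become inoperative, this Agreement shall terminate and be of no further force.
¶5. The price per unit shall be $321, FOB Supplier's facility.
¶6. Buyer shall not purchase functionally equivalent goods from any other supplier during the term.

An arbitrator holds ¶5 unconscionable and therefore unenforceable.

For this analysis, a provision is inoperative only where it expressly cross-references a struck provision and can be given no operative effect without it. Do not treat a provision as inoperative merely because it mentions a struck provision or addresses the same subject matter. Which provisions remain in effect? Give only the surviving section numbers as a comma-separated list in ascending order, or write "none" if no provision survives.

none

¶5 is struck. Nothing else in the Agreement is defined by reference to ¶5. ¶4 makes ¶5 an essential term, and ¶5 is the provision held invalid; under ¶4, the entire Agreement is therefore void. No provision of the Agreement survives.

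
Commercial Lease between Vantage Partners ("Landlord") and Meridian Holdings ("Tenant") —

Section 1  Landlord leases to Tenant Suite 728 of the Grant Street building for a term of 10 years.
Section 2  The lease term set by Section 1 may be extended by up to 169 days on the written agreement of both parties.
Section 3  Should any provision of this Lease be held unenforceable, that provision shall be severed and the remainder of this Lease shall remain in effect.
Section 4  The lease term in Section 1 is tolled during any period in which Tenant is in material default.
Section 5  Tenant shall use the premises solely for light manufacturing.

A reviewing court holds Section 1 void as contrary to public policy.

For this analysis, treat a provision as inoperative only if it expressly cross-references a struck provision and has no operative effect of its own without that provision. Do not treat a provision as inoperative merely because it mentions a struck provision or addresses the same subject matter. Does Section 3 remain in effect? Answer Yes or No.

Section 1 is struck. Section 2 operates only by reference to Section 1, so it falls with Section 1. Section 4 has no operative effect of its own apart from Section 1 and is therefore inoperative. Section 3 is a severability clause and preserves every provision that can still be given independent effect. Section 3 and Section 5 remain in effect. Section 3 is among the surviving provisions, so the answer is yes.

Yes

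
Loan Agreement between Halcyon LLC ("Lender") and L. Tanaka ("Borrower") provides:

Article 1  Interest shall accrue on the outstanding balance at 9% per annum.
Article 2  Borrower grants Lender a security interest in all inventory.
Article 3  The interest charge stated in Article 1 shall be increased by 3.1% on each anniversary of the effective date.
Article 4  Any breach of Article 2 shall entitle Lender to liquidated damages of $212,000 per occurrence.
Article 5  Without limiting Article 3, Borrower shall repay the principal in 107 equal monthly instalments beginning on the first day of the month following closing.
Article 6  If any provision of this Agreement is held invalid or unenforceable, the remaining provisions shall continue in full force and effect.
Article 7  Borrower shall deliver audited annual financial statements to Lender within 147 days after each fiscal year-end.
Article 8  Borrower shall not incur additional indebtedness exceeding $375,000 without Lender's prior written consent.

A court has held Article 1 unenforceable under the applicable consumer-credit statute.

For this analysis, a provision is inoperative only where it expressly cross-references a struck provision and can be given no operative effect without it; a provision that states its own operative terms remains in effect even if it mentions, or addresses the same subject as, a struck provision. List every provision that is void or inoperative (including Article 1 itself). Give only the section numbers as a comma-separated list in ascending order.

Article 1 is struck. Article 3 has no operative effect of its own apart from Article 1 and is therefore inoperative. Although Article 5 refers to Article 3, its operative terms do not depend on Article 3, so it remains in effect. Article 6 is a severability clause and preserves every provision that can still be given independent effect. Article 2, Article 4, Article 5, Article 6, Article 7, and Article 8 remain in effect.

1, 3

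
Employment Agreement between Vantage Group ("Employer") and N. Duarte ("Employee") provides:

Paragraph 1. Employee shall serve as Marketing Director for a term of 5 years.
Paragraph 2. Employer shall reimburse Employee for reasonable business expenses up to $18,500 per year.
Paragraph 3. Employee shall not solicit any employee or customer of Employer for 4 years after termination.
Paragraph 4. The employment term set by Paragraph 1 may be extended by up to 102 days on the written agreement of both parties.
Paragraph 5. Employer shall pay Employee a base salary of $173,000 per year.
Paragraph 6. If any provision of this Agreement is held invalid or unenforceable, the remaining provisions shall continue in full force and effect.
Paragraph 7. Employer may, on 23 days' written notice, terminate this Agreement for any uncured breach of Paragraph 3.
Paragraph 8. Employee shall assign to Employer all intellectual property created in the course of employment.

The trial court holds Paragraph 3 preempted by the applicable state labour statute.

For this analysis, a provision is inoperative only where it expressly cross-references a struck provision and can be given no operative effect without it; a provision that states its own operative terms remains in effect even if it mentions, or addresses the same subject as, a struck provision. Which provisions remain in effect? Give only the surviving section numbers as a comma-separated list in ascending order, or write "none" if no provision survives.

1, 2, 4, 5, 6, 8

Paragraph 3 is struck. Paragraph 7 merely fixes the termination right for breach of Paragraph 3; with Paragraph 3 gone it has nothing to operate on and falls away. Paragraph 6 is a severability clause and preserves every provision that can still be given independent effect. That leaves Paragraph 1, Paragraph 2, Paragraph 4, Paragraph 5, Paragraph 6, and Paragraph 8 in effect.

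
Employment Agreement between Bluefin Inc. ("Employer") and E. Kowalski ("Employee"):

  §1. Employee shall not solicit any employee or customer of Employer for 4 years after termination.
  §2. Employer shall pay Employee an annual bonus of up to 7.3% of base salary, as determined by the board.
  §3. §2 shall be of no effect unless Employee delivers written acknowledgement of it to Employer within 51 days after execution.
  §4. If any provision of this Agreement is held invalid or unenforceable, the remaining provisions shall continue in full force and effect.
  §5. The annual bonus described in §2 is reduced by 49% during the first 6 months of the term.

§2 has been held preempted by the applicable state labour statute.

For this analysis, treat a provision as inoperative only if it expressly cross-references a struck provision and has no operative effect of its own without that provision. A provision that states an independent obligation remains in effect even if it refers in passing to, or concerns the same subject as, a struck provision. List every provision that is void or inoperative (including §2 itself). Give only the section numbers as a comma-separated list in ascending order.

§2 is struck. §3 has no operative effect of its own apart from §2 and is therefore inoperative. §5 operates only by reference to §2, so it falls with §2. §4 is a severability clause and preserves every provision that can still be given independent effect. §1 and §4 remain in effect.

2, 3, 5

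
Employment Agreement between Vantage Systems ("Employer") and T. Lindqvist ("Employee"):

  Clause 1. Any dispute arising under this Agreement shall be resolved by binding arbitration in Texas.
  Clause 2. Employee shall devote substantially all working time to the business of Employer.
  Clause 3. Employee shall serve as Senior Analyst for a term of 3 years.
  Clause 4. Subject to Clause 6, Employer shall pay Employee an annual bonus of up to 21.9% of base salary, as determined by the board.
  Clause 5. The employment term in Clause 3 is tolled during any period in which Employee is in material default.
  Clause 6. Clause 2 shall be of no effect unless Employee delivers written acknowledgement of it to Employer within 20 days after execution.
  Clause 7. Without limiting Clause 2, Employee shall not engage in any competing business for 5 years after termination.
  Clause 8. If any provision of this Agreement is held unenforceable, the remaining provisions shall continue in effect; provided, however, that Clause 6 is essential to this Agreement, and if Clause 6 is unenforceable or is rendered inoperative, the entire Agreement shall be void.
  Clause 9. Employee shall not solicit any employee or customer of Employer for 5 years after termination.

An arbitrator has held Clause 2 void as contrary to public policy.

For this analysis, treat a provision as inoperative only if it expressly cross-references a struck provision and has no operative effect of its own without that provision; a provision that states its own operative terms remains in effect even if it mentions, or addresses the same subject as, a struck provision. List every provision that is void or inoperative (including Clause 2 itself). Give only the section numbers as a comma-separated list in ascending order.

Clause 2 is struck. Clause 6 has no operative effect of its own apart from Clause 2 and is therefore inoperative. Clause 8 makes Clause 6 an essential term, and Clause 6 has been rendered inoperative by the cascade; under Clause 8, the entire Agreement is therefore void. No provision of the Agreement survives.

1, 2, 3, 4, 5, 6, 7, 8, 9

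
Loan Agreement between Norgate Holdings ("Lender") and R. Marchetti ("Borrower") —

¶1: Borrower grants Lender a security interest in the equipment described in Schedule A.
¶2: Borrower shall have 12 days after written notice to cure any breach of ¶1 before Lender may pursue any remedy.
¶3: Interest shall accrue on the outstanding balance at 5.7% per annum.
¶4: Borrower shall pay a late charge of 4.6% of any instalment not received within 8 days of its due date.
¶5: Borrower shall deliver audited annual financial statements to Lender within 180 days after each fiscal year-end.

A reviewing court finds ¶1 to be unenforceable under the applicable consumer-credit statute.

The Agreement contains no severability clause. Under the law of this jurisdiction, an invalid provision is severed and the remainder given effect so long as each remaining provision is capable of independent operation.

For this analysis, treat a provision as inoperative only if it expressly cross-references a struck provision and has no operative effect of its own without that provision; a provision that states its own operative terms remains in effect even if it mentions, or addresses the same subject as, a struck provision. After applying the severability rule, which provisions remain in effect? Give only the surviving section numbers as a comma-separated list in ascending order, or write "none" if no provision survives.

3, 4, 5

¶1 is struck. ¶2 has no operative effect of its own apart from ¶1 and is therefore inoperative. With no severability clause, the stated default rule severs what cannot stand and enforces each remaining provision that can operate on its own. ¶3, ¶4, and ¶5 remain in effect.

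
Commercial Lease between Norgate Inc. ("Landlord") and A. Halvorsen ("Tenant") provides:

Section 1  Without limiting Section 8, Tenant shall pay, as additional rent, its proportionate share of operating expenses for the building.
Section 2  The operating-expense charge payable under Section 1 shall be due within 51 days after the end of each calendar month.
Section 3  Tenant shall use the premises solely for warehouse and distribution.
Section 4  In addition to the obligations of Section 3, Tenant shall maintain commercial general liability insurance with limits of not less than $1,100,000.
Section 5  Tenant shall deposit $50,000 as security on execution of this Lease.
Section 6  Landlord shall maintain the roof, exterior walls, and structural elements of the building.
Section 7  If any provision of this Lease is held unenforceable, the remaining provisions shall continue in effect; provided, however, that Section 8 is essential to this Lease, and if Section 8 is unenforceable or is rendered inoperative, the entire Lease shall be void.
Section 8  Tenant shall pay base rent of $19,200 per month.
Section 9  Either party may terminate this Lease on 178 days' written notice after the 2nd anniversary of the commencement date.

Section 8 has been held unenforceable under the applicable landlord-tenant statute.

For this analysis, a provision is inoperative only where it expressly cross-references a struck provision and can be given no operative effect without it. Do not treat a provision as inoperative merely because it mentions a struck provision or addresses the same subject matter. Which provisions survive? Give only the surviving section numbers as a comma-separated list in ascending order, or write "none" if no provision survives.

none

Section 8 is struck. No other provision's operative terms depend on Section 8. Section 7 makes Section 8 an essential term, and Section 8 is the provision held invalid; under Section 7, the entire Lease is therefore void. No provision of the Lease survives.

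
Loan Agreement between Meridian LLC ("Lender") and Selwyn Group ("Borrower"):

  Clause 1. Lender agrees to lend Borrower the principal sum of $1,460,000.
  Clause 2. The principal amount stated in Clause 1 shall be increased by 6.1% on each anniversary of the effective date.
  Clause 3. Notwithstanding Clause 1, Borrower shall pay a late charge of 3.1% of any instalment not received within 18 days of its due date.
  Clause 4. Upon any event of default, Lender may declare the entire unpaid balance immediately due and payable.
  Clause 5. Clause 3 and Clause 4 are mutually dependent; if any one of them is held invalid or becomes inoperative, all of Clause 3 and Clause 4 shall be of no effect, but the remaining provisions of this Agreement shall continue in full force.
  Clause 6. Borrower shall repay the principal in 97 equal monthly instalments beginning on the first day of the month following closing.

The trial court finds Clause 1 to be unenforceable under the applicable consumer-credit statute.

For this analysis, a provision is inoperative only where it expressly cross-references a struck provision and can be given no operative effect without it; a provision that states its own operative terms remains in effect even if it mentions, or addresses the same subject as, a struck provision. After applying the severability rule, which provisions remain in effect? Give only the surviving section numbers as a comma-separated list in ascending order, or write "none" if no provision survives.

Clause 1 is struck. Clause 2 operates only by reference to Clause 1, so it falls with Clause 1. Although Clause 3 refers to Clause 1, its operative terms do not depend on Clause 1, so it remains in effect. Clause 5 ties Clause 3 and Clause 4 together, but none of those is affected here; the remaining provisions continue in force under Clause 5. That leaves Clause 3, Clause 4, Clause 5, and Clause 6 in effect.

3, 4, 5, 6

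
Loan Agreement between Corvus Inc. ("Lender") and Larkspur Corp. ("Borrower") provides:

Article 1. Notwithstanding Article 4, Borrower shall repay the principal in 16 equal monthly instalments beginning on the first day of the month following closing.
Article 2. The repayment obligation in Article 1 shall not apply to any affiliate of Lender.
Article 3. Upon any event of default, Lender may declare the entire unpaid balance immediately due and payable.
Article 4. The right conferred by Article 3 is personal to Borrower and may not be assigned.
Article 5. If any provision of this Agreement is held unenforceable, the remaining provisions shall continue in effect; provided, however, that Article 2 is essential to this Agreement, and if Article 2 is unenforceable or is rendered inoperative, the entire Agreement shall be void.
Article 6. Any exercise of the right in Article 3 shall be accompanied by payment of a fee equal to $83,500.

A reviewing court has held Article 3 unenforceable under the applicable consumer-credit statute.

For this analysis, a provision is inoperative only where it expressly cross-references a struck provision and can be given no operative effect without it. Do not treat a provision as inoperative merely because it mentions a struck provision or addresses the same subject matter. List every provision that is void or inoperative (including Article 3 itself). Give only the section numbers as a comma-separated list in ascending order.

3, 4, 6

Article 3 is struck. Article 4 operates only by reference to Article 3, so it falls with Article 3. Article 6 merely fixes the exercise fee for Article 3; with Article 3 gone it has nothing to operate on and falls away. Although Article 1 refers to Article 4, its operative terms do not depend on Article 4, so it remains in effect. Article 5 makes Article 2 an essential term, but Article 2 is unaffected, so the severability proviso in Article 5 preserves the remaining provisions. That leaves Article 1, Article 2, and Article 5 in effect.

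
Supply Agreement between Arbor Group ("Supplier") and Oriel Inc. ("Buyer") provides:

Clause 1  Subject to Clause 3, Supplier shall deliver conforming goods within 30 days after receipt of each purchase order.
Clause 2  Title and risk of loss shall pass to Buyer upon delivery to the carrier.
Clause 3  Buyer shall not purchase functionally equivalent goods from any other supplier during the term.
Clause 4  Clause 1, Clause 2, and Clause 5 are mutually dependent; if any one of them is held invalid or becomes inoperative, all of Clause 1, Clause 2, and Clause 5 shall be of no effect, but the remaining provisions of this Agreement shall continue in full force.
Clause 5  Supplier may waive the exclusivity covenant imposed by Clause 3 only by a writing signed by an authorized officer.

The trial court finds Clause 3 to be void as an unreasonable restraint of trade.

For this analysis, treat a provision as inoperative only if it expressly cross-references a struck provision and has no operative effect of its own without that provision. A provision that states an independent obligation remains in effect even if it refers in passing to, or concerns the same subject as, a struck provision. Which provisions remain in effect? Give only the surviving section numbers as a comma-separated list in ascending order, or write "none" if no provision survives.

4

Clause 3 is struck. Clause 5 merely fixes the waiver condition for Clause 3; with Clause 3 gone it has nothing to operate on and falls away. Clause 4 declares Clause 1, Clause 2, and Clause 5 mutually dependent; since one of them has fallen, all of them are of no effect. That brings down Clause 1 and Clause 2 as well. The remainder continues in force under Clause 4. Only Clause 4 remains in effect.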